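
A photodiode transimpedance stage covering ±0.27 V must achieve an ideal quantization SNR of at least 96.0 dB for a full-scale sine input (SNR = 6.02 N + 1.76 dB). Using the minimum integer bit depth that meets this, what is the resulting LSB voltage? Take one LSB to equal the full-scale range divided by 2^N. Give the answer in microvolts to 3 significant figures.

8.24 µV

Full-scale range = 0.27 V − (-0.27 V) = 0.54 V.
6.02 N + 1.76 ≥ 96.0 gives N ≥ 15.654, so the minimum integer is 16.
LSB = 0.54 V ÷ 2^16 = 0.54/65536 V = 8.24 µV.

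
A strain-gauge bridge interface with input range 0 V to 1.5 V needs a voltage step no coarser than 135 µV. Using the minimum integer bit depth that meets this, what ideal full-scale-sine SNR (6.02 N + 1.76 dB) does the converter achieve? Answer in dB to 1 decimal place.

V_FS = 1.5 V.
Levels needed ≥ 1.5/135 µV = 11110. 2^14 = 16384 suffices, so N_min = 14.
6.02(14) + 1.76 = 86.04 dB.

86.0 dB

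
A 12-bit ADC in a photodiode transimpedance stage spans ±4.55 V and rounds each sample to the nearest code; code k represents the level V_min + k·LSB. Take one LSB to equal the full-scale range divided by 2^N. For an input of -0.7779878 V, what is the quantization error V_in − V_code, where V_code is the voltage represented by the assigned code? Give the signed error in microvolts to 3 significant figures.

−400 µV

The full-scale span is 4.55 − (-4.55) = 9.1 V. LSB = 9.1 V / 2^12 ≈ 2.222 mV.
Position in LSBs: (-0.7779878 − (-4.55)) × 4096/9.1 = 1697.8200; rounding gives k = 1698.
V_code = V_min + k × range/2^12 = -4.55 + 1698 × 9.1/4096 = -0.7775878906 V.
e = -0.7779878 − (-0.7775878906) = −400 µV.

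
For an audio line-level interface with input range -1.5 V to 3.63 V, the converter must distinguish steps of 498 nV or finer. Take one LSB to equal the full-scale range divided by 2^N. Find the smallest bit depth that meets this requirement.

Span: 3.63 V − (-1.5 V) = 5.13 V.
5.13 V / 498 nV = 1.030e7. Since 2^23 = 8388608 and 2^24 = 16777216, N = 24.

24 bits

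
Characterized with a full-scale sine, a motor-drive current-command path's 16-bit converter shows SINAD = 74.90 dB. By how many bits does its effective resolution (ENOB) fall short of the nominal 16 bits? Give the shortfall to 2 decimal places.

3.85 bits

ENOB = (SINAD − 1.76)/6.02 = (74.90 − 1.76)/6.02 = 12.1495 bits.
16 − 12.1495 = 3.85 bits below nominal.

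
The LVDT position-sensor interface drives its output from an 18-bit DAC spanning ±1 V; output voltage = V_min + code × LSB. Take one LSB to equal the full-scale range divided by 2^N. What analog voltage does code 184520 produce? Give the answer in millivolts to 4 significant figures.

407.8 mV

Full-scale range = 1 V − (-1 V) = 2 V. LSB = 2 V / 2^18.
V_out = V_min + code × LSB = -1 V + 184520 × 2 V / 262144
      = -1 V + 1.40778 V = 0.407776 V.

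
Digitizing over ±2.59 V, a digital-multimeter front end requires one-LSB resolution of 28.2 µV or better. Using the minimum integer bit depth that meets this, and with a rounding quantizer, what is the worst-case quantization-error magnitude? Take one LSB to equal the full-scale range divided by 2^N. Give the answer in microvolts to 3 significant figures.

The full-scale span is 2.59 − (-2.59) = 5.18 V.
Required number of levels: 5.18/28.2 µV = 183690; smallest N with 2^N ≥ that is 18.
Step size = 5.18/262144 V = 19.760 µV.
Half an LSB is 9.88 µV.

9.88 µV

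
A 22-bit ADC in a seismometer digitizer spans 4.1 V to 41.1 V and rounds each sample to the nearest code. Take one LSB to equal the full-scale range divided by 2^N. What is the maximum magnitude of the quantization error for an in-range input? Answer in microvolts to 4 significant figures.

4.411 µV

Range = 41.1 − (4.1) = 37 V.
One LSB is 37 V / 4194304 = 8.82149 µV.
A rounding quantizer has |error| ≤ LSB/2 = 4.411 µV.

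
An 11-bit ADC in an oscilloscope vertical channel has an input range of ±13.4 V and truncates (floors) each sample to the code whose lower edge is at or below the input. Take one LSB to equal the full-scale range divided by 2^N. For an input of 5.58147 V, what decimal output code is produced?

Range = 13.4 − (-13.4) = 26.8 V. LSB = 26.8 V / 2^11 ≈ 13.09 mV.
V_in − V_min = 5.58147 − (-13.4) = 18.98147 V.
Divide by LSB: 18.98147 × 2048/26.8 = 1450.5243.
Truncating gives code 1450.

1450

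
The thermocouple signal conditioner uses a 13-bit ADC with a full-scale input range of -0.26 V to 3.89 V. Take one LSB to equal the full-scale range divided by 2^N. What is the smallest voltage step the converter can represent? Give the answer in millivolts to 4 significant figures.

0.5066 mV

Span: 3.89 V − (-0.26 V) = 4.15 V.
2^13 = 8192 levels.
Step size = 4.15/8192 V = 0.5066 mV.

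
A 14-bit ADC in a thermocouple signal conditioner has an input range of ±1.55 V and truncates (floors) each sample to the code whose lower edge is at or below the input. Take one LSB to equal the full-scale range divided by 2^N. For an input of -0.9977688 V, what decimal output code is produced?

Full-scale range = 1.55 V − (-1.55 V) = 3.1 V. LSB = 3.1 V / 2^14 ≈ 189.2 µV.
code = ⌊(V_in − V_min)/LSB⌋ = ⌊(V_in − V_min) × 2^14 / range⌋
     = ⌊(-0.9977688 − (-1.55)) × 16384 / 3.1⌋ = ⌊0.5522312 × 16384/3.1⌋
     = ⌊2918.631⌋ = 2918.

2918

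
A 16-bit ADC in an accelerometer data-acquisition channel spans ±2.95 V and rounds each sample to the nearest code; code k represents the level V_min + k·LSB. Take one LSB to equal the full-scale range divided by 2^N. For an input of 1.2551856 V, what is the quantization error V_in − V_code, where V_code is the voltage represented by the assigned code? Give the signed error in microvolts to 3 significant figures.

The full-scale span is 2.95 − (-2.95) = 5.9 V. LSB = 5.9 V / 2^16 ≈ 90.03 µV.
(V_in − V_min)/LSB = (1.2551856 − (-2.95)) × 65536/5.9 = 46710.3464 → nearest code k = 46710.
Reconstructed level: -2.95 + 46710 × 5.9/65536 V = 1.2551544189 V.
Error = V_in − V_code = 1.2551856 − (1.2551544189) = +31.2 µV.

+31.2 µV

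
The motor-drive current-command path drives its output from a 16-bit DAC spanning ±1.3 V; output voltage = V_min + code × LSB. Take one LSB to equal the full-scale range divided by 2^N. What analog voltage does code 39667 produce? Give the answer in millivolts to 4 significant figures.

Full-scale range = 1.3 V − (-1.3 V) = 2.6 V. LSB = 2.6 V / 2^16.
V_out = V_min + code × LSB = -1.3 V + 39667 × 2.6 V / 65536
      = -1.3 V + 1.57370 V = 0.273703 V.

273.7 mV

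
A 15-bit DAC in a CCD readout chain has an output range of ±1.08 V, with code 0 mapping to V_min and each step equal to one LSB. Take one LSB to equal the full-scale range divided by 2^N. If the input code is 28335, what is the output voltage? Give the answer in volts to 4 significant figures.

0.7878 V

The full-scale span is 1.08 − (-1.08) = 2.16 V. LSB = 2.16 V / 2^15.
V_out = V_min + code × LSB = -1.08 V + 28335 × 2.16 V / 32768
      = -1.08 V + 1.86779 V = 0.787786 V.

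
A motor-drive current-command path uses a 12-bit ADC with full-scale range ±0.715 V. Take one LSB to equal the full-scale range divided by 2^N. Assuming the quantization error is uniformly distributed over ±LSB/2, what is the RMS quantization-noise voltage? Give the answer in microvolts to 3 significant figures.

Range = 0.715 − (-0.715) = 1.43 V.
Step size = 1.43/4096 V = 349.12 µV.
σ_q = LSB/√12 = 349.12 µV/3.4641 = 101 µV.

101 µV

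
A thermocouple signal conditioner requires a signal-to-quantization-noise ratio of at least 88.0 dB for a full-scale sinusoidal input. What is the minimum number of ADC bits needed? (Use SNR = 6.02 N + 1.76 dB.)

Required N = ⌈(88.0 − 1.76)/6.02⌉ = ⌈14.326⌉ = 15.

15 bits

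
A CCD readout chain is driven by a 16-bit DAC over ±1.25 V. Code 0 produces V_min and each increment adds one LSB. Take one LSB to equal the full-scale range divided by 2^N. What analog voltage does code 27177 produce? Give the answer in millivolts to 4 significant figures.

Range = 1.25 − (-1.25) = 2.5 V. LSB = 2.5 V / 2^16.
V_out = V_min + code × LSB = -1.25 V + 27177 × 2.5 V / 65536
      = -1.25 V + 1.03672 V = -0.213280 V.

-213.3 mV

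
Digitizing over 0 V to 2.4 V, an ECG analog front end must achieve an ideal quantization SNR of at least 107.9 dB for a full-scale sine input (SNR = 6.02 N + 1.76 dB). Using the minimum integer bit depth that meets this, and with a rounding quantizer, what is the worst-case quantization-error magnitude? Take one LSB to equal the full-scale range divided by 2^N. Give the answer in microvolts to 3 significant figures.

Range is 2.4 V.
Required N = ⌈(107.9 − 1.76)/6.02⌉ = ⌈17.631⌉ = 18.
Step size = 2.4/262144 V = 9.1553 µV.
Max error for round-to-nearest is LSB/2 = 4.58 µV.

4.58 µV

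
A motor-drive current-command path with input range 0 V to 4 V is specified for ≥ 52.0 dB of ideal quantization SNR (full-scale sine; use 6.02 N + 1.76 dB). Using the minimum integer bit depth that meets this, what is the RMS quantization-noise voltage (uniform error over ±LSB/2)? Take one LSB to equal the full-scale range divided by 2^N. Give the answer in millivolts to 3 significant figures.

Span = 4 V.
Required N = ⌈(52.0 − 1.76)/6.02⌉ = ⌈8.346⌉ = 9.
One LSB is 4 V / 512 = 7.8125 mV.
RMS noise = LSB/√12 = 2.26 mV.

2.26 mV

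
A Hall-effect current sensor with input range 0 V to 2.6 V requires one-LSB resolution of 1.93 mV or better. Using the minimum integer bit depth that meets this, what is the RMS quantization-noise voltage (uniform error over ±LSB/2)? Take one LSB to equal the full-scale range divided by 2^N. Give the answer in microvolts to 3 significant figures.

366 µV

V_FS = 2.6 V.
Required number of levels: 2.6/1.93 mV = 1347.2; smallest N with 2^N ≥ that is 11.
LSB = 2.6 V / 2^11 = 1.2695 mV.
σ_q = LSB/√12 = 1.2695 mV/3.4641 = 366 µV.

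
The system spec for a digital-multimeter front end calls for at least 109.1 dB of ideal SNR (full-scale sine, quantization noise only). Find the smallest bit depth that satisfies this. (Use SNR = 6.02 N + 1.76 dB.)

18 bits

Required N = ⌈(109.1 − 1.76)/6.02⌉ = ⌈17.831⌉ = 18.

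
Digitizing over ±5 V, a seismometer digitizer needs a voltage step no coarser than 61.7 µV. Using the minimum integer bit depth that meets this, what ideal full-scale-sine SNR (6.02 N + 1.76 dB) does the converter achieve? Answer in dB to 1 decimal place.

110.1 dB

Span: 5 V − (-5 V) = 10 V.
Need 2^N ≥ 10 V / 61.7 µV = 162100 → N_min = 18.
SNR = 6.02 × 18 + 1.76 = 110.12 dB.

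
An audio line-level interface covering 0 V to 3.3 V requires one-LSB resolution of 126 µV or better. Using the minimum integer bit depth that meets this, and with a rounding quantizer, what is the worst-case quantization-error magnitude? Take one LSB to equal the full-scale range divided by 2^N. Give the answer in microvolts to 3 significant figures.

50.4 µV

Full-scale range = 3.3 V.
Required number of levels: 3.3/126 µV = 26190; smallest N with 2^N ≥ that is 15.
Step size = 3.3/32768 V = 100.71 µV.
Half an LSB is 50.4 µV.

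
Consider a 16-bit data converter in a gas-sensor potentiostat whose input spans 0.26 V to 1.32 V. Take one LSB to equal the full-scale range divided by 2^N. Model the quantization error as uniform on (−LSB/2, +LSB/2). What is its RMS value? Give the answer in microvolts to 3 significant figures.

4.67 µV

Range = 1.32 − (0.26) = 1.06 V.
LSB = 1.06 V ÷ 2^16 = 1.06/65536 V = 16.174 µV.
RMS of a uniform error over width LSB is LSB/√12 = 4.67 µV.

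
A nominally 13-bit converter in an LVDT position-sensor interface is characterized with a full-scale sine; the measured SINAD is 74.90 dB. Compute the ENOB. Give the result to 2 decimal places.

12.15 bits

ENOB = (SINAD − 1.76) / 6.02 = (74.90 − 1.76) / 6.02 = 73.14 / 6.02 = 12.1495.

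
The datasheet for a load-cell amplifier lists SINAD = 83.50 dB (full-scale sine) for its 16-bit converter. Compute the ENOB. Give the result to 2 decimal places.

(83.50 − 1.76) / 6.02 = 81.74/6.02 = 13.5781 effective bits.

13.58 bits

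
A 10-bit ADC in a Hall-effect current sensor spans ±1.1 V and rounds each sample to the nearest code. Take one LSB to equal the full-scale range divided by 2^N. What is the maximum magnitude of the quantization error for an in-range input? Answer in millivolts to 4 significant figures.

1.074 mV

Span: 1.1 V − (-1.1 V) = 2.2 V.
LSB = 2.2 V ÷ 2^10 = 2.2/1024 V = 2.14844 mV.
|e|_max = LSB/2 = 1.074 mV.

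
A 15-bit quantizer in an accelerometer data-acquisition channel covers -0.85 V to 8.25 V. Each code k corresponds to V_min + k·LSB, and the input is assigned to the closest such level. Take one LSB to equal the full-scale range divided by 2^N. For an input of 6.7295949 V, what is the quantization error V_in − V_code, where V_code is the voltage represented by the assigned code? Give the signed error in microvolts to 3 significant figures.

Span: 8.25 V − (-0.85 V) = 9.1 V. LSB = 9.1 V / 2^15 ≈ 277.7 µV.
(V_in − V_min)/LSB = (6.7295949 − (-0.85)) × 32768/9.1 = 27293.2050 → nearest code k = 27293.
V_code = -0.85 + (27293/32768) × 9.1 = 6.7295379639 V.
Error = V_in − V_code = 6.7295949 − (6.7295379639) = +56.9 µV.

+56.9 µV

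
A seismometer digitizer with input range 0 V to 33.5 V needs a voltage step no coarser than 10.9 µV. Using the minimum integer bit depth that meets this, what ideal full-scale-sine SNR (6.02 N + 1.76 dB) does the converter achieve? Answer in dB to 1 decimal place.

V_FS = 33.5 V.
Need 2^N ≥ 33.5 V / 10.9 µV = 3.073e6 → N_min = 22.
6.02(22) + 1.76 = 134.20 dB.

134.2 dB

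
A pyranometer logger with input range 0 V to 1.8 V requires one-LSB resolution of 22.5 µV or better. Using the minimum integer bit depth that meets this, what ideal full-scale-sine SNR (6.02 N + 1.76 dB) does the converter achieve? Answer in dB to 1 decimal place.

104.1 dB

Range is 1.8 V.
Levels needed ≥ 1.8/22.5 µV = 80000. 2^17 = 131072 suffices, so N_min = 17.
SNR = 6.02 × 17 + 1.76 = 104.10 dB.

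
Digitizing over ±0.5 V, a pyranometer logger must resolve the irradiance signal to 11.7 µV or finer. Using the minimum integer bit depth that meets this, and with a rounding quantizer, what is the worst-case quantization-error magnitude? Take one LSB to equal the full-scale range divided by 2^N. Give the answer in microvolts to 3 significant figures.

3.81 µV

Range = 0.5 − (-0.5) = 1 V.
1 V / 11.7 µV = 85470. Since 2^16 = 65536 and 2^17 = 131072, N = 17.
Step size = 1/131072 V = 7.6294 µV.
Half an LSB is 3.81 µV.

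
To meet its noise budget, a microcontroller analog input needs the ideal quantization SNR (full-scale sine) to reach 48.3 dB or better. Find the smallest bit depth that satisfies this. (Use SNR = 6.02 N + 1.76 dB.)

8 bits

Required N = ⌈(48.3 − 1.76)/6.02⌉ = ⌈7.731⌉ = 8.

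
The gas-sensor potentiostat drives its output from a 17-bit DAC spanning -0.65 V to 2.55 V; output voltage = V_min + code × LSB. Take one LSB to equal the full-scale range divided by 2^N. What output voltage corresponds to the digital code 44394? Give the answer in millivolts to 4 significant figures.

433.8 mV

Span: 2.55 V − (-0.65 V) = 3.2 V. LSB = 3.2 V / 2^17.
V_out = V_min + code × LSB = -0.65 V + 44394 × 3.2 V / 131072
      = -0.65 V + 1.08384 V = 0.433838 V.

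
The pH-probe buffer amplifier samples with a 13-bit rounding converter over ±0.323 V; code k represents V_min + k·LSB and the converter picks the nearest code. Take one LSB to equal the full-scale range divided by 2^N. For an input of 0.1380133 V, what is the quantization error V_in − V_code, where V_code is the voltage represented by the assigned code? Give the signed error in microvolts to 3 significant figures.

The full-scale span is 0.323 − (-0.323) = 0.646 V. LSB = 0.646 V / 2^13 ≈ 78.86 µV.
(0.1380133 − (-0.323)) / LSB = 0.4610133 × 8192/0.646 = 5846.1625. Nearest integer: k = 5846.
V_code = V_min + k × range/2^13 = -0.323 + 5846 × 0.646/8192 = 0.1380004883 V.
V_in − V_code = 0.1380133 − (0.1380004883) = +12.8 µV.

+12.8 µV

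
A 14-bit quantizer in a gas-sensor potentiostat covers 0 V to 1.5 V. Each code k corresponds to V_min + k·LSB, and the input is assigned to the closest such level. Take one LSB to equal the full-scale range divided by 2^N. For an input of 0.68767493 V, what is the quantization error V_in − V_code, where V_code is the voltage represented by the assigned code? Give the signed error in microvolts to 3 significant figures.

V_FS = 1.5 V. LSB = 1.5 V / 2^14 ≈ 91.55 µV.
(0.68767493 − (0)) / LSB = 0.68767493 × 16384/1.5 = 7511.2440. Nearest integer: k = 7511.
V_code = V_min + k × range/2^14 = 0 + 7511 × 1.5/16384 = 0.68765258789 V.
V_in − V_code = 0.68767493 − (0.68765258789) = +22.3 µV.

+22.3 µV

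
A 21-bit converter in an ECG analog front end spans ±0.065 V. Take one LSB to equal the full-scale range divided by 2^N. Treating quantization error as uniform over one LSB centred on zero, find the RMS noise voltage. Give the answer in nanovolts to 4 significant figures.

17.89 nV

Full-scale range = 0.065 V − (-0.065 V) = 0.13 V.
Step size = 0.13/2097152 V = 61.9888 nV.
V_rms = LSB/√12 = 61.9888 nV / √12 = 17.89 nV.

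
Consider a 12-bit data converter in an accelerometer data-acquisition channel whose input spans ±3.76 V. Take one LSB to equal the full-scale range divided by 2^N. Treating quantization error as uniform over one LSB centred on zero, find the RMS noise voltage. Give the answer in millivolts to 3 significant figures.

0.530 mV

Span: 3.76 V − (-3.76 V) = 7.52 V.
One LSB is 7.52 V / 4096 = 1.8359 mV.
RMS of a uniform error over width LSB is LSB/√12 = 0.530 mV.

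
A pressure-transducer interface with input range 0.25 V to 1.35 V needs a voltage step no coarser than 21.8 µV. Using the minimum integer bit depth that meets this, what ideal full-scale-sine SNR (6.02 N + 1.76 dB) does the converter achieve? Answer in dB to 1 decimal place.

Span: 1.35 V − (0.25 V) = 1.1 V.
Required number of levels: 1.1/21.8 µV = 50459; smallest N with 2^N ≥ that is 16.
SNR = 6.02 × 16 + 1.76 = 98.08 dB.

98.1 dB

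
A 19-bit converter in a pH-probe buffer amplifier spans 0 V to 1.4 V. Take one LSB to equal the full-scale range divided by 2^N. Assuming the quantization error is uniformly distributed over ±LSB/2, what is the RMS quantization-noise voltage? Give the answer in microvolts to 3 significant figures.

Full-scale range = 1.4 V.
Step size = 1.4/524288 V = 2.6703 µV.
σ_q = LSB/√12 = 2.6703 µV/3.4641 = 0.771 µV.

0.771 µV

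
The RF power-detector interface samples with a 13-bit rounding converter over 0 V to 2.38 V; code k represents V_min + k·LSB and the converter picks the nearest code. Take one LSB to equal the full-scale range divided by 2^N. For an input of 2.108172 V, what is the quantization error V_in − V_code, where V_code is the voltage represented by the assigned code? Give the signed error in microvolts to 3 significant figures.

Span = 2.38 V. LSB = 2.38 V / 2^13 ≈ 290.5 µV.
(V_in − V_min)/LSB = (2.108172 − (0)) × 8192/2.38 = 7256.3635 → nearest code k = 7256.
V_code = 0 + (7256/8192) × 2.38 = 2.108066406 V.
Error = V_in − V_code = 2.108172 − (2.108066406) = +106 µV.

+106 µV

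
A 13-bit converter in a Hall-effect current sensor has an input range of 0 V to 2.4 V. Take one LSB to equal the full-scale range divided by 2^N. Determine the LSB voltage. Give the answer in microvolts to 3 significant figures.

293 µV

Span = 2.4 V.
2^13 = 8192 levels.
LSB = 2.4 V / 2^13 = 293 µV.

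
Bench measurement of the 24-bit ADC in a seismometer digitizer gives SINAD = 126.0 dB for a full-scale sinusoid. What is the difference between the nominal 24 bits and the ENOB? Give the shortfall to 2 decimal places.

ENOB = (SINAD − 1.76)/6.02 = (126.0 − 1.76)/6.02 = 20.6379 bits.
Shortfall = 24 − 20.6379 = 3.3621 bits.

3.36 bits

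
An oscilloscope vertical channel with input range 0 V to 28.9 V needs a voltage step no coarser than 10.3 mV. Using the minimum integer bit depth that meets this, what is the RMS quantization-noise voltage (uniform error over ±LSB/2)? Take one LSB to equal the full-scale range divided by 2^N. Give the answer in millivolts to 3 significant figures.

2.04 mV

Range is 28.9 V.
Levels needed ≥ 28.9/10.3 mV = 2806. 2^12 = 4096 suffices, so N_min = 12.
One LSB is 28.9 V / 4096 = 7.0557 mV.
RMS noise = LSB/√12 = 2.04 mV.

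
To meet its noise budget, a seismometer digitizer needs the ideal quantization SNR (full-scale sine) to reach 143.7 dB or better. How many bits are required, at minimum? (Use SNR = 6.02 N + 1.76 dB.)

24 bits

N ≥ (143.7 − 1.76)/6.02 = 23.578 → N_min = 24.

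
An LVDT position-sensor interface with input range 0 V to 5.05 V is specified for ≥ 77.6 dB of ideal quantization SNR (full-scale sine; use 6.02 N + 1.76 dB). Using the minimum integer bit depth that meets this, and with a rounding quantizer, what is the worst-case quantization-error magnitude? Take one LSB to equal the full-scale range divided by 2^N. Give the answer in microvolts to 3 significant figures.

Span = 5.05 V.
Solving 6.02 N ≥ 77.6 − 1.76: N ≥ 12.598. Round up → N = 13.
Step size = 5.05/8192 V = 0.61646 mV.
Max error for round-to-nearest is LSB/2 = 308 µV.

308 µV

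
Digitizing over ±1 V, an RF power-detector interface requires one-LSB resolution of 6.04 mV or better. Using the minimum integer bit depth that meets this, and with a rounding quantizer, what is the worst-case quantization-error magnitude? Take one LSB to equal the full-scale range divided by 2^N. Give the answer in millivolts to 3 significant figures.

Range = 1 − (-1) = 2 V.
Levels needed ≥ 2/6.04 mV = 331.1. 2^9 = 512 suffices, so N_min = 9.
LSB = 2 V ÷ 2^9 = 2/512 V = 3.9063 mV.
|e|_max = LSB/2 = 1.95 mV.

1.95 mV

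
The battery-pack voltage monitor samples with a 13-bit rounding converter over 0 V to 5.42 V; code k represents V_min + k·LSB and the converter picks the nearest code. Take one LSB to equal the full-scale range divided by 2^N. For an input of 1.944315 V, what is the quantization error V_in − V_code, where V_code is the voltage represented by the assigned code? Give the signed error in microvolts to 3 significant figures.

Range is 5.42 V. LSB = 5.42 V / 2^13 ≈ 0.6616 mV.
(V_in − V_min)/LSB = (1.944315 − (0)) × 8192/5.42 = 2938.7137 → nearest code k = 2939.
V_code = V_min + k × range/2^13 = 0 + 2939 × 5.42/8192 = 1.944504395 V.
V_in − V_code = 1.944315 − (1.944504395) = −189 µV.

−189 µV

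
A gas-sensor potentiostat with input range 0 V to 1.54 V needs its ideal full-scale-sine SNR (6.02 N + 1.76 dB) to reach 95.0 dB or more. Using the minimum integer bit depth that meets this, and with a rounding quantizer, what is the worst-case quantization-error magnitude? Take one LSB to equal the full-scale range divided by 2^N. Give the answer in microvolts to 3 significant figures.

11.7 µV

V_FS = 1.54 V.
6.02 N + 1.76 ≥ 95.0 gives N ≥ 15.488, so the minimum integer is 16.
LSB = 1.54 V ÷ 2^16 = 1.54/65536 V = 23.499 µV.
|e|_max = LSB/2 = 11.7 µV.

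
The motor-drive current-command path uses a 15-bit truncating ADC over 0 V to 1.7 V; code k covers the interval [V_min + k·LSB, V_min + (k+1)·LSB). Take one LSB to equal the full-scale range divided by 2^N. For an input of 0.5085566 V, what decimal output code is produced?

Full-scale range = 1.7 V. LSB = 1.7 V / 2^15 ≈ 51.88 µV.
(V_in − V_min) × 2^15/range = (0.5085566 − (0)) × 32768/1.7 = 9802.578.
Floor → code = 9802.

9802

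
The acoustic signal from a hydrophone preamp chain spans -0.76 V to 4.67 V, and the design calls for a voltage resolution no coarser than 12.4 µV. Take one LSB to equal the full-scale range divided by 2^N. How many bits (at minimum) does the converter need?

Span: 4.67 V − (-0.76 V) = 5.43 V.
5.43 V / 12.4 µV = 437900. Since 2^18 = 262144 and 2^19 = 524288, N = 19.

19 bits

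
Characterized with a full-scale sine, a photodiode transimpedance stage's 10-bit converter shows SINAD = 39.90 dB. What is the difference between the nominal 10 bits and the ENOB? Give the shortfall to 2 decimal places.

ENOB = (SINAD − 1.76)/6.02 = (39.90 − 1.76)/6.02 = 6.3355 bits.
Lost resolution: 10 − 6.3355 = 3.6645 bits.

3.66 bits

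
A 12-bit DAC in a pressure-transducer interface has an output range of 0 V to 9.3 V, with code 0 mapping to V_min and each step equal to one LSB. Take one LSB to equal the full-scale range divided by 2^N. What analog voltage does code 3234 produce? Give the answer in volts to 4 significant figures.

7.343 V

V_FS = 9.3 V. LSB = 9.3 V / 2^12.
Output = V_min + (3234/4096) × range = 0 + 0.789551 × 9.3 V
      = 0 V + 7.34282 V = 7.34282 V.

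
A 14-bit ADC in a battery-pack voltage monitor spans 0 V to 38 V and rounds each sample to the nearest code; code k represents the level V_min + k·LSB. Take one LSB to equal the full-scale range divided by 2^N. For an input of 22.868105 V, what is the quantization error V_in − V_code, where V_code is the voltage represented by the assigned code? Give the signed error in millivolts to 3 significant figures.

Range is 38 V. LSB = 38 V / 2^14 ≈ 2.319 mV.
(V_in − V_min)/LSB = (22.868105 − (0)) × 16384/38 = 9859.7640 → nearest code k = 9860.
V_code = 0 + (9860/16384) × 38 = 22.868652344 V.
V_in − V_code = 22.868105 − (22.868652344) = −0.547 mV.

−0.547 mV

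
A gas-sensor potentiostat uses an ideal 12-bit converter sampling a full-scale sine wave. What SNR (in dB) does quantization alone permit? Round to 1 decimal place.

74.0 dB

SNR = 6.02·12 + 1.76 = 74.00 dB.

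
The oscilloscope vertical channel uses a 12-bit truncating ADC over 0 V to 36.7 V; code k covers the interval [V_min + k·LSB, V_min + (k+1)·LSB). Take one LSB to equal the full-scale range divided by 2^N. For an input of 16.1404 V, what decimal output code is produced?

1801

Full-scale range = 36.7 V. LSB = 36.7 V / 2^12 ≈ 8.960 mV.
code = ⌊(V_in − V_min)/LSB⌋ = ⌊(V_in − V_min) × 2^12 / range⌋
     = ⌊(16.1404 − (0)) × 4096 / 36.7⌋ = ⌊16.1404 × 4096/36.7⌋
     = ⌊1801.392⌋ = 1801.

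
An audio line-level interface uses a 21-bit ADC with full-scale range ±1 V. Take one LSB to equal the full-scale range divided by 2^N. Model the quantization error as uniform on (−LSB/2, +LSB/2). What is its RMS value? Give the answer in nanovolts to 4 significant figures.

275.3 nV

Full-scale range = 1 V − (-1 V) = 2 V.
Step size = 2/2097152 V = 0.953674 µV.
RMS of a uniform error over width LSB is LSB/√12 = 275.3 nV.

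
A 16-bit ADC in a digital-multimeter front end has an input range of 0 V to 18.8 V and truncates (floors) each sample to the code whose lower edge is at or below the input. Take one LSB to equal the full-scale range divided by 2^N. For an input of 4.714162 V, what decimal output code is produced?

Span = 18.8 V. LSB = 18.8 V / 2^16 ≈ 286.9 µV.
code = ⌊(V_in − V_min)/LSB⌋ = ⌊(V_in − V_min) × 2^16 / range⌋
     = ⌊(4.714162 − (0)) × 65536 / 18.8⌋ = ⌊4.714162 × 65536/18.8⌋
     = ⌊16433.368⌋ = 16433.

16433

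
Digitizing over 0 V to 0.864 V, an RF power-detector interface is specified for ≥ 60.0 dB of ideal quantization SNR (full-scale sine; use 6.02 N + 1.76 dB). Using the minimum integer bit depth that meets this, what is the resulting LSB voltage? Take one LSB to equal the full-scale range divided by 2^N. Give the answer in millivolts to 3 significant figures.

0.844 mV

Span = 0.864 V.
Required N = ⌈(60.0 − 1.76)/6.02⌉ = ⌈9.674⌉ = 10.
Step size = 0.864/1024 V = 0.844 mV.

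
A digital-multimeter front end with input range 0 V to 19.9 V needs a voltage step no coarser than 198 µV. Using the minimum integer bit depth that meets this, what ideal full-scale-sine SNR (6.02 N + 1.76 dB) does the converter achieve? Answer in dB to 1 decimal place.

Span = 19.9 V.
Need 2^N ≥ 19.9 V / 198 µV = 100500 → N_min = 17.
6.02(17) + 1.76 = 104.10 dB.

104.1 dB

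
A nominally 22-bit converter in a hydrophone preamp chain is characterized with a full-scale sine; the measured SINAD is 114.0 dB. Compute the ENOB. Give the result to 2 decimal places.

18.64 bits

Inverting SNR = 6.02 N + 1.76: N_eff = (114.0 − 1.76)/6.02 = 18.6445.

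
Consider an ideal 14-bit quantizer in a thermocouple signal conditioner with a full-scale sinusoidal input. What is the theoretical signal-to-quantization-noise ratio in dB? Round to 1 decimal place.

86.0 dB

6.02(14) + 1.76 = 84.28 + 1.76 = 86.04 dB.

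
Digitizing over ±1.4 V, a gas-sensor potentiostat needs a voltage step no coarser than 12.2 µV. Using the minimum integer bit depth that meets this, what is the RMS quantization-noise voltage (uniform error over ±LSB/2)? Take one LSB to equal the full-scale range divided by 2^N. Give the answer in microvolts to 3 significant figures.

Range = 1.4 − (-1.4) = 2.8 V.
Required number of levels: 2.8/12.2 µV = 229510; smallest N with 2^N ≥ that is 18.
One LSB is 2.8 V / 262144 = 10.681 µV.
RMS noise = LSB/√12 = 3.08 µV.

3.08 µV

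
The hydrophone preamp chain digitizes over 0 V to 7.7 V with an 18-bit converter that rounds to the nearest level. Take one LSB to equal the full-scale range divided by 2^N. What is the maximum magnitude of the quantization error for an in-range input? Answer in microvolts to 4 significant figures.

14.69 µV

Span = 7.7 V.
LSB = 7.7 V ÷ 2^18 = 7.7/262144 V = 29.3732 µV.
Worst-case error for round-to-nearest is half an LSB: 14.69 µV.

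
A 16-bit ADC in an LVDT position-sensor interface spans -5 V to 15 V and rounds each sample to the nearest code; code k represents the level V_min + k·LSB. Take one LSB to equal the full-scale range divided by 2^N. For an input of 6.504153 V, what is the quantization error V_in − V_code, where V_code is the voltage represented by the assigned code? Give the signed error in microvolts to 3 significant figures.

Span: 15 V − (-5 V) = 20 V. LSB = 20 V / 2^16 ≈ 305.2 µV.
(V_in − V_min)/LSB = (6.504153 − (-5)) × 65536/20 = 37696.8086 → nearest code k = 37697.
Reconstructed level: -5 + 37697 × 20/65536 V = 6.5042114258 V.
e = 6.504153 − (6.5042114258) = −58.4 µV.

−58.4 µV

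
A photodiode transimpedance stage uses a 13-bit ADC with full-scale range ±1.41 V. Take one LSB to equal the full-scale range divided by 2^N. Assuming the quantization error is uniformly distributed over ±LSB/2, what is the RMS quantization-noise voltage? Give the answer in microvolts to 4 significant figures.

99.37 µV

Range = 1.41 − (-1.41) = 2.82 V.
One LSB is 2.82 V / 8192 = 344.238 µV.
σ_q = LSB/√12 = 344.238 µV/3.4641 = 99.37 µV.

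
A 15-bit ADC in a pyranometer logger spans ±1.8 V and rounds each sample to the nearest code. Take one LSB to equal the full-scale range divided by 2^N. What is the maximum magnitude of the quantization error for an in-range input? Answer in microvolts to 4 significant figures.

Range = 1.8 − (-1.8) = 3.6 V.
Step size = 3.6/32768 V = 109.863 µV.
|e|_max = LSB/2 = 54.93 µV.

54.93 µV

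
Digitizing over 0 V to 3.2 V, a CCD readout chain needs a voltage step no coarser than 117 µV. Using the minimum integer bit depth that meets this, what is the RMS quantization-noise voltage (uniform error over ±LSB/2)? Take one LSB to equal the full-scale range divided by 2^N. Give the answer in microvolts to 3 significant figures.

28.2 µV

Span = 3.2 V.
Required number of levels: 3.2/117 µV = 27350; smallest N with 2^N ≥ that is 15.
Step size = 3.2/32768 V = 97.656 µV.
V_rms = LSB/√12 = 28.2 µV.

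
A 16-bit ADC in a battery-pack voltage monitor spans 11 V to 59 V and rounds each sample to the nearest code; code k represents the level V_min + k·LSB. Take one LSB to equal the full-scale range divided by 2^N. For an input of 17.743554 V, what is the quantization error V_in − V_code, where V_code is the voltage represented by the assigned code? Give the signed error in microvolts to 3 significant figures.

Span: 59 V − (11 V) = 48 V. LSB = 48 V / 2^16 ≈ 0.7324 mV.
(17.743554 − (11)) / LSB = 6.743554 × 65536/48 = 9207.1991. Nearest integer: k = 9207.
V_code = 11 + (9207/65536) × 48 = 17.743408203 V.
V_in − V_code = 17.743554 − (17.743408203) = +146 µV.

+146 µV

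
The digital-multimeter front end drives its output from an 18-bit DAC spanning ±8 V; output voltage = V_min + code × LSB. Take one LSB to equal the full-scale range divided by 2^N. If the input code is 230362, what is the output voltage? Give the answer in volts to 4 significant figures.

6.060 V

Full-scale range = 8 V − (-8 V) = 16 V. LSB = 16 V / 2^18.
V_out = V_min + code × LSB = -8 V + 230362 × 16 V / 262144
      = -8 + 14.0602 = 6.06018 V.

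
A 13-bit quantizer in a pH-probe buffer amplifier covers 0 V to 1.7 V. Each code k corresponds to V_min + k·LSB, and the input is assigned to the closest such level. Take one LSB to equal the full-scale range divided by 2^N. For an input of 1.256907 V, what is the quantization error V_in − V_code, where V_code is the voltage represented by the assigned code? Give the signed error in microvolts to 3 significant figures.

Span = 1.7 V. LSB = 1.7 V / 2^13 ≈ 207.5 µV.
(1.256907 − (0)) / LSB = 1.256907 × 8192/1.7 = 6056.8130. Nearest integer: k = 6057.
Reconstructed level: 0 + 6057 × 1.7/8192 V = 1.256945801 V.
e = 1.256907 − (1.256945801) = −38.8 µV.

−38.8 µV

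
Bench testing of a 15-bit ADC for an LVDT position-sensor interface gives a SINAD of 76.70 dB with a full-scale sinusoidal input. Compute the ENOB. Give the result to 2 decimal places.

(76.70 − 1.76) / 6.02 = 74.94/6.02 = 12.4485 effective bits.

12.45 bits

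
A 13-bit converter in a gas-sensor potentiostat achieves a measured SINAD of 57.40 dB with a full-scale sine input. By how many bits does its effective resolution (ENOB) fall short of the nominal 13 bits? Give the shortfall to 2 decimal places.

3.76 bits

N_eff = (57.40 − 1.76)/6.02 = 9.2425 bits.
13 − 9.2425 = 3.76 bits below nominal.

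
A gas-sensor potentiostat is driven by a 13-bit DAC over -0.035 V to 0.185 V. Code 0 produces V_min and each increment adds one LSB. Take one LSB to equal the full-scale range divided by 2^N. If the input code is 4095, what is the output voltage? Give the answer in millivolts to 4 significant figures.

74.97 mV

Range = 0.185 − (-0.035) = 0.22 V. LSB = 0.22 V / 2^13.
V_out = V_min + code × LSB = -0.035 V + 4095 × 0.22 V / 8192
      = -0.035 V + 0.109973 V = 0.0749731 V.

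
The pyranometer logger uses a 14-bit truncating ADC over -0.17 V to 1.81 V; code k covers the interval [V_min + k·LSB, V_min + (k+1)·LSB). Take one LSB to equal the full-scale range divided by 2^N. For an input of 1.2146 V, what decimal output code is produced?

11457

Full-scale range = 1.81 V − (-0.17 V) = 1.98 V. LSB = 1.98 V / 2^14 ≈ 120.8 µV.
(V_in − V_min) × 2^14/range = (1.2146 − (-0.17)) × 16384/1.98 = 11457.215.
Floor → code = 11457.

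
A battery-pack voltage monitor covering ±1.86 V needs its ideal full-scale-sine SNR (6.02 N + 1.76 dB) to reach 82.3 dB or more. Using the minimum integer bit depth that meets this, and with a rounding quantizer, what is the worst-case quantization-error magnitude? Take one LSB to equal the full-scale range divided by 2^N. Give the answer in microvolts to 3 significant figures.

Full-scale range = 1.86 V − (-1.86 V) = 3.72 V.
6.02 N + 1.76 ≥ 82.3 gives N ≥ 13.379, so the minimum integer is 14.
One LSB is 3.72 V / 16384 = 227.05 µV.
Max error for round-to-nearest is LSB/2 = 114 µV.

114 µV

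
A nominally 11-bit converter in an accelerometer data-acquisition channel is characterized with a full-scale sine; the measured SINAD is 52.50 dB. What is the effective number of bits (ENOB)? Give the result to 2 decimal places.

ENOB = (52.50 − 1.76)/6.02 = 8.4286 bits.

8.43 bits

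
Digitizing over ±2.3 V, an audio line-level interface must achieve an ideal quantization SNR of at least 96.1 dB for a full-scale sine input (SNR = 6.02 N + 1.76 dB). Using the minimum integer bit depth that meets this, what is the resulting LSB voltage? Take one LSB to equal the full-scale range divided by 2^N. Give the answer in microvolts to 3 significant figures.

70.2 µV

Full-scale range = 2.3 V − (-2.3 V) = 4.6 V.
Solving 6.02 N ≥ 96.1 − 1.76: N ≥ 15.671. Round up → N = 16.
LSB = 4.6 V ÷ 2^16 = 4.6/65536 V = 70.2 µV.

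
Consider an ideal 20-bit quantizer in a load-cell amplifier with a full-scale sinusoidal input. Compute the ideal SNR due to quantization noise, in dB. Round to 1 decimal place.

122.2 dB

For an ideal N-bit converter with full-scale sine input, SNR = 6.02 N + 1.76 dB. SNR = 6.02 × 20 + 1.76 = 120.40 + 1.76 = 122.16 dB.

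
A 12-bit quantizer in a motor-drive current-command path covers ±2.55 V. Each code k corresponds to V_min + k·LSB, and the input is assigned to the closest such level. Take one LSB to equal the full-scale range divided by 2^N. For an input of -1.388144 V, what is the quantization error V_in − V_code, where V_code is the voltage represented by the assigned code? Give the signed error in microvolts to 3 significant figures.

Span: 2.55 V − (-2.55 V) = 5.1 V. LSB = 5.1 V / 2^12 ≈ 1.245 mV.
Position in LSBs: (-1.388144 − (-2.55)) × 4096/5.1 = 933.1298; rounding gives k = 933.
V_code = -2.55 + (933/4096) × 5.1 = -1.388305664 V.
Error = V_in − V_code = -1.388144 − (-1.388305664) = +162 µV.

+162 µV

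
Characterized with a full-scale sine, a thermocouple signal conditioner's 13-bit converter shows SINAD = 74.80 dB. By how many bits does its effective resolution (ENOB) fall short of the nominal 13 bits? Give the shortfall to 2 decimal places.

ENOB = (SINAD − 1.76)/6.02 = (74.80 − 1.76)/6.02 = 12.1329 bits.
Shortfall = 13 − 12.1329 = 0.8671 bits.

0.87 bits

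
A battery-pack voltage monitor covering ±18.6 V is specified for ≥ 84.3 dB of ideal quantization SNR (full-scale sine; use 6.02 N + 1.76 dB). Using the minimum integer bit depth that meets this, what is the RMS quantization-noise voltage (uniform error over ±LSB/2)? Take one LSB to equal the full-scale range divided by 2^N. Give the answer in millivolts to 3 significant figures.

Span: 18.6 V − (-18.6 V) = 37.2 V.
N ≥ (84.3 − 1.76)/6.02 = 13.711 → N_min = 14.
LSB = 37.2 V ÷ 2^14 = 37.2/16384 V = 2.2705 mV.
σ_q = LSB/√12 = 2.2705 mV/3.4641 = 0.655 mV.

0.655 mV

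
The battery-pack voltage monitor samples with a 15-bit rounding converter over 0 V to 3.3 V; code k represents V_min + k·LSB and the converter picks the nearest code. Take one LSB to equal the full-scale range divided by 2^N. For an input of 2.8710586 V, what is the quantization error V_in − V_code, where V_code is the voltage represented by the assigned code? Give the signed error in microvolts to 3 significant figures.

−26.0 µV

Full-scale range = 3.3 V. LSB = 3.3 V / 2^15 ≈ 100.7 µV.
Position in LSBs: (2.8710586 − (0)) × 32768/3.3 = 28508.7419; rounding gives k = 28509.
Reconstructed level: 0 + 28509 × 3.3/32768 V = 2.8710845947 V.
V_in − V_code = 2.8710586 − (2.8710845947) = −26.0 µV.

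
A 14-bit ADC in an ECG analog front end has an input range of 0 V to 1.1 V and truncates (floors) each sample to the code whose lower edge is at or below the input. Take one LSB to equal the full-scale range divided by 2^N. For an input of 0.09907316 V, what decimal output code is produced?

1475

Full-scale range = 1.1 V. LSB = 1.1 V / 2^14 ≈ 67.14 µV.
V_in − V_min = 0.09907316 − (0) = 0.09907316 V.
Divide by LSB: 0.09907316 × 16384/1.1 = 1475.6497.
Truncating gives code 1475.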